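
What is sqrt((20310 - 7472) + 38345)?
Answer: 33*sqrt(47) ≈ 226.24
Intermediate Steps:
sqrt((20310 - 7472) + 38345) = sqrt(12838 + 38345) = sqrt(51183) = 33*sqrt(47)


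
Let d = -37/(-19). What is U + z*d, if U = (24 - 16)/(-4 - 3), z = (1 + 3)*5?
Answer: 5028/133 ≈ 37.805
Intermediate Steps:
z = 20 (z = 4*5 = 20)
d = 37/19 (d = -37*(-1/19) = 37/19 ≈ 1.9474)
U = -8/7 (U = 8/(-7) = 8*(-1/7) = -8/7 ≈ -1.1429)
U + z*d = -8/7 + 20*(37/19) = -8/7 + 740/19 = 5028/133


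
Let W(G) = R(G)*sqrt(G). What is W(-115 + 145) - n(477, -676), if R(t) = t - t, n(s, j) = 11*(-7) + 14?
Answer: 63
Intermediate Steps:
n(s, j) = -63 (n(s, j) = -77 + 14 = -63)
R(t) = 0
W(G) = 0 (W(G) = 0*sqrt(G) = 0)
W(-115 + 145) - n(477, -676) = 0 - 1*(-63) = 0 + 63 = 63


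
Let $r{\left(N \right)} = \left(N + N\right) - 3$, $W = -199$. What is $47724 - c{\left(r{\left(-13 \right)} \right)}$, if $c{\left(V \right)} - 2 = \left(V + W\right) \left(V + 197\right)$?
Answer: $86026$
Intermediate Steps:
$r{\left(N \right)} = -3 + 2 N$ ($r{\left(N \right)} = 2 N - 3 = -3 + 2 N$)
$c{\left(V \right)} = 2 + \left(-199 + V\right) \left(197 + V\right)$ ($c{\left(V \right)} = 2 + \left(V - 199\right) \left(V + 197\right) = 2 + \left(-199 + V\right) \left(197 + V\right)$)
$47724 - c{\left(r{\left(-13 \right)} \right)} = 47724 - \left(-39201 + \left(-3 + 2 \left(-13\right)\right)^{2} - 2 \left(-3 + 2 \left(-13\right)\right)\right) = 47724 - \left(-39201 + \left(-3 - 26\right)^{2} - 2 \left(-3 - 26\right)\right) = 47724 - \left(-39201 + \left(-29\right)^{2} - -58\right) = 47724 - \left(-39201 + 841 + 58\right) = 47724 - -38302 = 47724 + 38302 = 86026$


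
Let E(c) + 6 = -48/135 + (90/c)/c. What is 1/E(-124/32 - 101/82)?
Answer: -5050125/14667742 ≈ -0.34430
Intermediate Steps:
E(c) = -286/45 + 90/c² (E(c) = -6 + (-48/135 + (90/c)/c) = -6 + (-48*1/135 + 90/c²) = -6 + (-16/45 + 90/c²) = -286/45 + 90/c²)
1/E(-124/32 - 101/82) = 1/(-286/45 + 90/(-124/32 - 101/82)²) = 1/(-286/45 + 90/(-124*1/32 - 101*1/82)²) = 1/(-286/45 + 90/(-31/8 - 101/82)²) = 1/(-286/45 + 90/(-1675/328)²) = 1/(-286/45 + 90*(107584/2805625)) = 1/(-286/45 + 1936512/561125) = 1/(-14667742/5050125) = -5050125/14667742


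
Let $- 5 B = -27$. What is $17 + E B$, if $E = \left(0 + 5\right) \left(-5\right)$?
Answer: $-118$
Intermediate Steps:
$B = \frac{27}{5}$ ($B = \left(- \frac{1}{5}\right) \left(-27\right) = \frac{27}{5} \approx 5.4$)
$E = -25$ ($E = 5 \left(-5\right) = -25$)
$17 + E B = 17 - 135 = -118$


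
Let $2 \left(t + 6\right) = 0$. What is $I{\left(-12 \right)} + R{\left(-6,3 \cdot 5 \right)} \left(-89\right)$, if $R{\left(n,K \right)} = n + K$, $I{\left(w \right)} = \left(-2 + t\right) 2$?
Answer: $-817$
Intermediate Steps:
$t = -6$ ($t = -6 + \frac{1}{2} \cdot 0 = -6 + 0 = -6$)
$I{\left(w \right)} = -16$ ($I{\left(w \right)} = \left(-2 - 6\right) 2 = \left(-8\right) 2 = -16$)
$R{\left(n,K \right)} = K + n$
$I{\left(-12 \right)} + R{\left(-6,3 \cdot 5 \right)} \left(-89\right) = -16 + \left(3 \cdot 5 - 6\right) \left(-89\right) = -16 + \left(15 - 6\right) \left(-89\right) = -16 + 9 \left(-89\right) = -16 - 801 = -817$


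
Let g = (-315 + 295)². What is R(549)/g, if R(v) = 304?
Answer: 19/25 ≈ 0.76000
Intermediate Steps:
g = 400 (g = (-20)² = 400)
R(549)/g = 304/400 = 304*(1/400) = 19/25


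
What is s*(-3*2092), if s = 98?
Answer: -615048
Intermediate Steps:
s*(-3*2092) = 98*(-3*2092) = 98*(-6276) = -615048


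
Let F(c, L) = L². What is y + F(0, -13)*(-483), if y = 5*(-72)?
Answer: -81987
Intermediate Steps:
y = -360
y + F(0, -13)*(-483) = -360 + (-13)²*(-483) = -360 + 169*(-483) = -360 - 81627 = -81987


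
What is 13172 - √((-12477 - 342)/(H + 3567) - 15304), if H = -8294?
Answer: 13172 - I*√341900076403/4727 ≈ 13172.0 - 123.7*I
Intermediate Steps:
13172 - √((-12477 - 342)/(H + 3567) - 15304) = 13172 - √((-12477 - 342)/(-8294 + 3567) - 15304) = 13172 - √(-12819/(-4727) - 15304) = 13172 - √(-12819*(-1/4727) - 15304) = 13172 - √(12819/4727 - 15304) = 13172 - √(-72329189/4727) = 13172 - I*√341900076403/4727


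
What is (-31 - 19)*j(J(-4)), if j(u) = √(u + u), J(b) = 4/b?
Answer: -50*I*√2 ≈ -70.711*I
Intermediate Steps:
j(u) = √2*√u (j(u) = √(2*u) = √2*√u)
(-31 - 19)*j(J(-4)) = (-31 - 19)*(√2*√(4/(-4))) = -50*√2*√(4*(-¼)) = -50*√2*√(-1) = -50*√2*I = -50*I*√2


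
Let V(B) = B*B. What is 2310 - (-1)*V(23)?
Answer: 2839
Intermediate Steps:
V(B) = B²
2310 - (-1)*V(23) = 2310 - (-1)*23² = 2310 - (-1)*529 = 2310 - 1*(-529) = 2310 + 529 = 2839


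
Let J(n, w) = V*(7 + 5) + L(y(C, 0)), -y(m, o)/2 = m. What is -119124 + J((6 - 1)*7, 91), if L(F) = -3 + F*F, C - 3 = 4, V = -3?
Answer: -118967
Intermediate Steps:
C = 7 (C = 3 + 4 = 7)
y(m, o) = -2*m
L(F) = -3 + F²
J(n, w) = 157 (J(n, w) = -3*(7 + 5) + (-3 + (-2*7)²) = -3*12 + (-3 + (-14)²) = -36 + (-3 + 196) = -36 + 193 = 157)
-119124 + J((6 - 1)*7, 91) = -119124 + 157 = -118967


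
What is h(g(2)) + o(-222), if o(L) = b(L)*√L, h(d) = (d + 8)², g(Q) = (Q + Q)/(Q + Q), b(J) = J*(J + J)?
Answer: 81 + 98568*I*√222 ≈ 81.0 + 1.4686e+6*I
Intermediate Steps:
b(J) = 2*J² (b(J) = J*(2*J) = 2*J²)
g(Q) = 1 (g(Q) = (2*Q)/((2*Q)) = (2*Q)*(1/(2*Q)) = 1)
h(d) = (8 + d)²
o(L) = 2*L^(5/2) (o(L) = (2*L²)*√L = 2*L^(5/2))
h(g(2)) + o(-222) = (8 + 1)² + 2*(-222)^(5/2) = 9² + 2*(49284*I*√222) = 81 + 98568*I*√222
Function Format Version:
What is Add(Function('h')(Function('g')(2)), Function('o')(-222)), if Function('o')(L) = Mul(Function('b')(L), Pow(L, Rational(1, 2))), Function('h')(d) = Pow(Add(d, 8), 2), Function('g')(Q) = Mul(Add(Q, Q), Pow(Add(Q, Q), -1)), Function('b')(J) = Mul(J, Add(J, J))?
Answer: Add(81, Mul(98568, I, Pow(222, Rational(1, 2)))) ≈ Add(81.000, Mul(1.4686e+6, I))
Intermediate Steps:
Function('b')(J) = Mul(2, Pow(J, 2)) (Function('b')(J) = Mul(J, Mul(2, J)) = Mul(2, Pow(J, 2)))
Function('g')(Q) = 1 (Function('g')(Q) = Mul(Mul(2, Q), Pow(Mul(2, Q), -1)) = Mul(Mul(2, Q), Mul(Rational(1, 2), Pow(Q, -1))) = 1)
Function('h')(d) = Pow(Add(8, d), 2)
Function('o')(L) = Mul(2, Pow(L, Rational(5, 2))) (Function('o')(L) = Mul(Mul(2, Pow(L, 2)), Pow(L, Rational(1, 2))) = Mul(2, Pow(L, Rational(5, 2))))
Add(Function('h')(Function('g')(2)), Function('o')(-222)) = Add(Pow(Add(8, 1), 2), Mul(2, Pow(-222, Rational(5, 2)))) = Add(Pow(9, 2), Mul(2, Mul(49284, I, Pow(222, Rational(1, 2))))) = Add(81, Mul(98568, I, Pow(222, Rational(1, 2))))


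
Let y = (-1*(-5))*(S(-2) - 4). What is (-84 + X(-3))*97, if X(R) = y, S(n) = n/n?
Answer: -9603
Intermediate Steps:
S(n) = 1
y = -15 (y = (-1*(-5))*(1 - 4) = 5*(-3) = -15)
X(R) = -15
(-84 + X(-3))*97 = (-84 - 15)*97 = -99*97 = -9603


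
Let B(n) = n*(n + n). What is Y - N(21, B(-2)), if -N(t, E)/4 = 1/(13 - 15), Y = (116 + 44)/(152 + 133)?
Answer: -82/57 ≈ -1.4386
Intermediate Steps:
Y = 32/57 (Y = 160/285 = 160*(1/285) = 32/57 ≈ 0.56140)
B(n) = 2*n² (B(n) = n*(2*n) = 2*n²)
N(t, E) = 2 (N(t, E) = -4/(13 - 15) = -4/(-2) = -4*(-½) = 2)
Y - N(21, B(-2)) = 32/57 - 1*2 = 32/57 - 2 = -82/57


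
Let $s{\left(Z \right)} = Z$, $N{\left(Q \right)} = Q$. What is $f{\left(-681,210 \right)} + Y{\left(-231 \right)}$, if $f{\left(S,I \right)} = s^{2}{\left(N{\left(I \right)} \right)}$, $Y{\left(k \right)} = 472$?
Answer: $44572$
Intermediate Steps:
$f{\left(S,I \right)} = I^{2}$
$f{\left(-681,210 \right)} + Y{\left(-231 \right)} = 210^{2} + 472 = 44100 + 472 = 44572$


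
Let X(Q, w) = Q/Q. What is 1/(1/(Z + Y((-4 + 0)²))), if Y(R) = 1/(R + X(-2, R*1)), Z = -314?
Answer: -5337/17 ≈ -313.94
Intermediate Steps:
X(Q, w) = 1
Y(R) = 1/(1 + R) (Y(R) = 1/(R + 1) = 1/(1 + R))
1/(1/(Z + Y((-4 + 0)²))) = 1/(1/(-314 + 1/(1 + (-4 + 0)²))) = 1/(1/(-314 + 1/(1 + (-4)²))) = 1/(1/(-314 + 1/(1 + 16))) = 1/(1/(-314 + 1/17)) = 1/(1/(-5337/17)) = 1/(-17/5337) = -5337/17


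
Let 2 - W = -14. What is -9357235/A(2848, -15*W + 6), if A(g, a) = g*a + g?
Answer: 9357235/663584 ≈ 14.101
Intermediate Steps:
W = 16 (W = 2 - 1*(-14) = 2 + 14 = 16)
A(g, a) = g + a*g (A(g, a) = a*g + g = g + a*g)
-9357235/A(2848, -15*W + 6) = -9357235*1/(2848*(1 + (-15*16 + 6))) = -9357235*1/(2848*(1 + (-240 + 6))) = -9357235*1/(2848*(1 - 234)) = -9357235/(2848*(-233)) = -9357235/(-663584) = -9357235*(-1/663584) = 9357235/663584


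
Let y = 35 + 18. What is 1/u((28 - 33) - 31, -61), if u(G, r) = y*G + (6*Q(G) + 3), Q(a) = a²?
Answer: 1/5871 ≈ 0.00017033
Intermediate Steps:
y = 53
u(G, r) = 3 + 6*G² + 53*G (u(G, r) = 53*G + (6*G² + 3) = 53*G + (3 + 6*G²) = 3 + 6*G² + 53*G)
1/u((28 - 33) - 31, -61) = 1/(3 + 6*((28 - 33) - 31)² + 53*((28 - 33) - 31)) = 1/(3 + 6*(-5 - 31)² + 53*(-5 - 31)) = 1/(3 + 6*(-36)² + 53*(-36)) = 1/(3 + 6*1296 - 1908) = 1/(3 + 7776 - 1908) = 1/5871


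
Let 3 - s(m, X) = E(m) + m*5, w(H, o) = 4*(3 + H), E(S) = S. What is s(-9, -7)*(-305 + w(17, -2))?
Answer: -12825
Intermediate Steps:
w(H, o) = 12 + 4*H
s(m, X) = 3 - 6*m (s(m, X) = 3 - (m + m*5) = 3 - (m + 5*m) = 3 - 6*m)
s(-9, -7)*(-305 + w(17, -2)) = (3 - 6*(-9))*(-305 + (12 + 4*17)) = (3 + 54)*(-305 + (12 + 68)) = 57*(-305 + 80) = 57*(-225) = -12825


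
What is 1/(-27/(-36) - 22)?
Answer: -4/85 ≈ -0.047059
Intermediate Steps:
1/(-27/(-36) - 22) = 1/(-27*(-1/36) - 22) = 1/(¾ - 22) = 1/(-85/4) = -4/85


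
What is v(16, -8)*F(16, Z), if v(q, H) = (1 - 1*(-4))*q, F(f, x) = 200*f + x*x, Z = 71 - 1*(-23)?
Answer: 962880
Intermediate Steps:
Z = 94 (Z = 71 + 23 = 94)
F(f, x) = x² + 200*f (F(f, x) = 200*f + x² = x² + 200*f)
v(q, H) = 5*q (v(q, H) = (1 + 4)*q = 5*q)
v(16, -8)*F(16, Z) = (5*16)*(94² + 200*16) = 80*(8836 + 3200) = 80*12036 = 962880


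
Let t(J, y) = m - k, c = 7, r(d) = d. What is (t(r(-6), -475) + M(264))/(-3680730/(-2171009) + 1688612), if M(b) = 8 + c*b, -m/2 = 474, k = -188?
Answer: 1189712932/1832997765119 ≈ 0.00064905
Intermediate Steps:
m = -948 (m = -2*474 = -948)
t(J, y) = -760 (t(J, y) = -948 - 1*(-188) = -948 + 188 = -760)
M(b) = 8 + 7*b
(t(r(-6), -475) + M(264))/(-3680730/(-2171009) + 1688612) = (-760 + (8 + 7*264))/(-3680730/(-2171009) + 1688612) = (-760 + (8 + 1848))/(-3680730*(-1/2171009) + 1688612) = (-760 + 1856)/(3680730/2171009 + 1688612) = 1096/(3665995530238/2171009) = 1096*(2171009/3665995530238) = 1189712932/1832997765119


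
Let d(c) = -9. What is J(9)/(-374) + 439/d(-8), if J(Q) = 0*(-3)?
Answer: -439/9 ≈ -48.778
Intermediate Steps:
J(Q) = 0
J(9)/(-374) + 439/d(-8) = 0/(-374) + 439/(-9) = 0*(-1/374) + 439*(-1/9) = 0 - 439/9 = -439/9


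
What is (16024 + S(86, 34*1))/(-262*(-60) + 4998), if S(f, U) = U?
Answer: 8029/10359 ≈ 0.77507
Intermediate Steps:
(16024 + S(86, 34*1))/(-262*(-60) + 4998) = (16024 + 34*1)/(-262*(-60) + 4998) = (16024 + 34)/(15720 + 4998) = 16058/20718 = 16058*(1/20718) = 8029/10359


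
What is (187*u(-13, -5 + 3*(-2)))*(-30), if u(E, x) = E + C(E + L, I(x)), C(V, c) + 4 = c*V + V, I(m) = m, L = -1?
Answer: -690030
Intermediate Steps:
C(V, c) = -4 + V + V*c (C(V, c) = -4 + (c*V + V) = -4 + (V*c + V) = -4 + (V + V*c) = -4 + V + V*c)
u(E, x) = -5 + 2*E + x*(-1 + E) (u(E, x) = E + (-4 + (E - 1) + (E - 1)*x) = E + (-4 + (-1 + E) + (-1 + E)*x) = E + (-4 + (-1 + E) + x*(-1 + E)) = E + (-5 + E + x*(-1 + E)) = -5 + 2*E + x*(-1 + E))
(187*u(-13, -5 + 3*(-2)))*(-30) = (187*(-5 + 2*(-13) + (-5 + 3*(-2))*(-1 - 13)))*(-30) = (187*(-5 - 26 + (-5 - 6)*(-14)))*(-30) = (187*(-5 - 26 - 11*(-14)))*(-30) = (187*(-5 - 26 + 154))*(-30) = (187*123)*(-30) = 23001*(-30) = -690030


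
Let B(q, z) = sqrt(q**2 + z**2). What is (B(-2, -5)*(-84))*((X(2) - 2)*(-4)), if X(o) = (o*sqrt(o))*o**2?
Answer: -672*sqrt(29) + 2688*sqrt(58) ≈ 16852.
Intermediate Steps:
X(o) = o**(7/2) (X(o) = o**(3/2)*o**2 = o**(7/2))
(B(-2, -5)*(-84))*((X(2) - 2)*(-4)) = (sqrt((-2)**2 + (-5)**2)*(-84))*((2**(7/2) - 2)*(-4)) = (sqrt(4 + 25)*(-84))*((8*sqrt(2) - 2)*(-4)) = (sqrt(29)*(-84))*((-2 + 8*sqrt(2))*(-4)) = (-84*sqrt(29))*(8 - 32*sqrt(2)) = -84*sqrt(29)*(8 - 32*sqrt(2))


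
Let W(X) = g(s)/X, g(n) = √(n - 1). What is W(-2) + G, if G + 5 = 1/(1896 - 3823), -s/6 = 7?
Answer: -9636/1927 - I*√43/2 ≈ -5.0005 - 3.2787*I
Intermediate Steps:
s = -42 (s = -6*7 = -42)
g(n) = √(-1 + n)
W(X) = I*√43/X (W(X) = √(-1 - 42)/X = √(-43)/X = (I*√43)/X = I*√43/X)
G = -9636/1927 (G = -5 + 1/(1896 - 3823) = -5 + 1/(-1927) = -5 - 1/1927 = -9636/1927 ≈ -5.0005)
W(-2) + G = I*√43/(-2) - 9636/1927 = I*√43*(-½) - 9636/1927 = -I*√43/2 - 9636/1927 = -9636/1927 - I*√43/2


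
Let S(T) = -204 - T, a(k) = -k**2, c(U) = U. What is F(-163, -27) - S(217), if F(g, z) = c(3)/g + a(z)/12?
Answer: 234871/652 ≈ 360.23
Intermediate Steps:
F(g, z) = 3/g - z**2/12
F(-163, -27) - S(217) = (3/(-163) - 1/12*(-27)**2) - (-204 - 1*217) = (3*(-1/163) - 1/12*729) - (-204 - 217) = (-3/163 - 243/4) - 1*(-421) = -39621/652 + 421 = 234871/652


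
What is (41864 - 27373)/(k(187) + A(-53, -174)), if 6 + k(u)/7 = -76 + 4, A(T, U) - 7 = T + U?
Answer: -14491/766 ≈ -18.918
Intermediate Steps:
A(T, U) = 7 + T + U (A(T, U) = 7 + (T + U) = 7 + T + U)
k(u) = -546 (k(u) = -42 + 7*(-76 + 4) = -42 + 7*(-72) = -42 - 504 = -546)
(41864 - 27373)/(k(187) + A(-53, -174)) = (41864 - 27373)/(-546 + (7 - 53 - 174)) = 14491/(-546 - 220) = 14491/(-766) = 14491*(-1/766) = -14491/766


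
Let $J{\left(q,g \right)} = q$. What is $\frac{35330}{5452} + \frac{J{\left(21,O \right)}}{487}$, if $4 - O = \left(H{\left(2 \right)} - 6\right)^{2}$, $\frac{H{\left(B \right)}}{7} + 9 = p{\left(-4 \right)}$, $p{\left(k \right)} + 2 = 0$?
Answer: $\frac{8660101}{1327562} \approx 6.5233$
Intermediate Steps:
$p{\left(k \right)} = -2$ ($p{\left(k \right)} = -2 + 0 = -2$)
$H{\left(B \right)} = -77$ ($H{\left(B \right)} = -63 + 7 \left(-2\right) = -63 - 14 = -77$)
$O = -6885$ ($O = 4 - \left(-77 - 6\right)^{2} = 4 - \left(-83\right)^{2} = 4 - 6889 = -6885$)
$\frac{35330}{5452} + \frac{J{\left(21,O \right)}}{487} = \frac{35330}{5452} + \frac{21}{487} = 35330 \cdot \frac{1}{5452} + 21 \cdot \frac{1}{487} = \frac{17665}{2726} + \frac{21}{487} = \frac{8660101}{1327562}$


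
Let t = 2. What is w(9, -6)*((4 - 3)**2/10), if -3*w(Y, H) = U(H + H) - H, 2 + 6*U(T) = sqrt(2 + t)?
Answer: -1/5 ≈ -0.20000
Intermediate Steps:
U(T) = 0 (U(T) = -1/3 + sqrt(2 + 2)/6 = -1/3 + sqrt(4)/6 = -1/3 + (1/6)*2 = -1/3 + 1/3 = 0)
w(Y, H) = H/3 (w(Y, H) = -(0 - H)/3 = -(-1)*H/3 = H/3)
w(9, -6)*((4 - 3)**2/10) = ((1/3)*(-6))*((4 - 3)**2/10) = -2*1**2/10 = -2/10 = -2*1/10 = -1/5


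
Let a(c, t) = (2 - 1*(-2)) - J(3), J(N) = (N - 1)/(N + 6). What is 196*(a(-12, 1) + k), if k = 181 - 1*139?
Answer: 80752/9 ≈ 8972.4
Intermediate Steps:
J(N) = (-1 + N)/(6 + N)
a(c, t) = 34/9 (a(c, t) = (2 - 1*(-2)) - (-1 + 3)/(6 + 3) = (2 + 2) - 2/9 = 4 - 2/9 = 34/9)
k = 42 (k = 181 - 139 = 42)
196*(a(-12, 1) + k) = 196*(34/9 + 42) = 196*(412/9) = 80752/9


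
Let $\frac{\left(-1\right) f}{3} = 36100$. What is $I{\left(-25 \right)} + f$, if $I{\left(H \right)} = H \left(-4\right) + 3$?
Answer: $-108197$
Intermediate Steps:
$I{\left(H \right)} = 3 - 4 H$ ($I{\left(H \right)} = - 4 H + 3 = 3 - 4 H$)
$f = -108300$ ($f = \left(-3\right) 36100 = -108300$)
$I{\left(-25 \right)} + f = \left(3 - -100\right) - 108300 = \left(3 + 100\right) - 108300 = 103 - 108300 = -108197$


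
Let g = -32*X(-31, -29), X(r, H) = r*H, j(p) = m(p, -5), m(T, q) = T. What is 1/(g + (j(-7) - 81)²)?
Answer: -1/21024 ≈ -4.7565e-5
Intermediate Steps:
j(p) = p
X(r, H) = H*r
g = -28768 (g = -(-928)*(-31) = -32*899 = -28768)
1/(g + (j(-7) - 81)²) = 1/(-28768 + (-7 - 81)²) = 1/(-28768 + (-88)²) = 1/(-28768 + 7744) = 1/(-21024) = -1/21024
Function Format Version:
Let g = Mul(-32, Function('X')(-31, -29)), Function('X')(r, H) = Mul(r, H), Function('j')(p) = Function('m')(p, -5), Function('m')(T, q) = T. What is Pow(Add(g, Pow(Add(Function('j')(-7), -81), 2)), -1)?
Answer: Rational(-1, 21024) ≈ -4.7565e-5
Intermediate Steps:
Function('j')(p) = p
Function('X')(r, H) = Mul(H, r)
g = -28768 (g = Mul(-32, Mul(-29, -31)) = Mul(-32, 899) = -28768)
Pow(Add(g, Pow(Add(Function('j')(-7), -81), 2)), -1) = Pow(Add(-28768, Pow(Add(-7, -81), 2)), -1) = Pow(Add(-28768, Pow(-88, 2)), -1) = Pow(Add(-28768, 7744), -1) = Pow(-21024, -1) = Rational(-1, 21024)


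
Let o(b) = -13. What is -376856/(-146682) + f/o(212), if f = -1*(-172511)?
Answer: -12649679687/953433 ≈ -13268.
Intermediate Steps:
f = 172511
-376856/(-146682) + f/o(212) = -376856/(-146682) + 172511/(-13) = -376856*(-1/146682) + 172511*(-1/13) = 188428/73341 - 172511/13 = -12649679687/953433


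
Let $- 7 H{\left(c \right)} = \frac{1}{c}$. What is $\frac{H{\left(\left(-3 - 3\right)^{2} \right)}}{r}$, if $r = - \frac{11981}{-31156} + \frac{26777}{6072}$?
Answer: $- \frac{3941234}{4761817431} \approx -0.00082767$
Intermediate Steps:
$H{\left(c \right)} = - \frac{1}{7 c}$
$r = \frac{226753211}{47294808}$ ($r = \left(-11981\right) \left(- \frac{1}{31156}\right) + 26777 \cdot \frac{1}{6072} = \frac{11981}{31156} + \frac{26777}{6072} = \frac{226753211}{47294808} \approx 4.7945$)
$\frac{H{\left(\left(-3 - 3\right)^{2} \right)}}{r} = \frac{\left(- \frac{1}{7}\right) \frac{1}{\left(-3 - 3\right)^{2}}}{\frac{226753211}{47294808}} = - \frac{1}{7 \left(-6\right)^{2}} \cdot \frac{47294808}{226753211} = - \frac{1}{7 \cdot 36} \cdot \frac{47294808}{226753211} = \left(- \frac{1}{7}\right) \frac{1}{36} \cdot \frac{47294808}{226753211} = \left(- \frac{1}{252}\right) \frac{47294808}{226753211} = - \frac{3941234}{4761817431}$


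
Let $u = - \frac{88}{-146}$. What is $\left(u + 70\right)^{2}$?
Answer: $\frac{26563716}{5329} \approx 4984.8$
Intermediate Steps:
$u = \frac{44}{73}$ ($u = \left(-88\right) \left(- \frac{1}{146}\right) = \frac{44}{73} \approx 0.60274$)
$\left(u + 70\right)^{2} = \left(\frac{44}{73} + 70\right)^{2} = \left(\frac{5154}{73}\right)^{2} = \frac{26563716}{5329}$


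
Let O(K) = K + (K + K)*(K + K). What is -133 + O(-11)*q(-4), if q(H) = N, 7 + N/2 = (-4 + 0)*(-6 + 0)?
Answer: 15949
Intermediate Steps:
N = 34 (N = -14 + 2*((-4 + 0)*(-6 + 0)) = -14 + 2*(-4*(-6)) = -14 + 2*24 = -14 + 48 = 34)
q(H) = 34
O(K) = K + 4*K**2 (O(K) = K + (2*K)*(2*K) = K + 4*K**2)
-133 + O(-11)*q(-4) = -133 - 11*(1 + 4*(-11))*34 = -133 - 11*(1 - 44)*34 = -133 - 11*(-43)*34 = -133 + 473*34 = -133 + 16082 = 15949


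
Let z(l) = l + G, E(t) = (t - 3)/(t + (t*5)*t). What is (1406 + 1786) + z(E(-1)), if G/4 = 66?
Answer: 3455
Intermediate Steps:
G = 264 (G = 4*66 = 264)
E(t) = (-3 + t)/(t + 5*t²) (E(t) = (-3 + t)/(t + (5*t)*t) = (-3 + t)/(t + 5*t²))
z(l) = 264 + l (z(l) = l + 264 = 264 + l)
(1406 + 1786) + z(E(-1)) = (1406 + 1786) + (264 + (-3 - 1)/((-1)*(1 + 5*(-1)))) = 3192 + (264 - 1*(-4)/(1 - 5)) = 3192 + (264 - 1*(-4)/(-4)) = 3192 + (264 - 1*(-¼)*(-4)) = 3192 + (264 - 1) = 3192 + 263 = 3455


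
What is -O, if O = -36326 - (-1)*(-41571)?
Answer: 77897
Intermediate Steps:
O = -77897 (O = -36326 - 1*41571 = -36326 - 41571 = -77897)
-O = -1*(-77897) = 77897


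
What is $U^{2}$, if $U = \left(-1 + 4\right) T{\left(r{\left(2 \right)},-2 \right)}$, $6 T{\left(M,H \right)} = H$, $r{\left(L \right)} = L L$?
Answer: $1$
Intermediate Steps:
$r{\left(L \right)} = L^{2}$
$T{\left(M,H \right)} = \frac{H}{6}$
$U = -1$ ($U = \left(-1 + 4\right) \frac{1}{6} \left(-2\right) = 3 \left(- \frac{1}{3}\right) = -1$)
$U^{2} = \left(-1\right)^{2} = 1$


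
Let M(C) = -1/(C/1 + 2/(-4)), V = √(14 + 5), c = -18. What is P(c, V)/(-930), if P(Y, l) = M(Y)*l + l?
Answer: -13*√19/11470 ≈ -0.0049403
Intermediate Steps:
V = √19 ≈ 4.3589
M(C) = -1/(-½ + C) (M(C) = -1/(C*1 + 2*(-¼)) = -1/(C - ½) = -1/(-½ + C))
P(Y, l) = l - 2*l/(-1 + 2*Y) (P(Y, l) = (-2/(-1 + 2*Y))*l + l = -2*l/(-1 + 2*Y) + l = l - 2*l/(-1 + 2*Y))
P(c, V)/(-930) = (√19*(-3 + 2*(-18))/(-1 + 2*(-18)))/(-930) = (√19*(-3 - 36)/(-1 - 36))*(-1/930) = (√19*(-39)/(-37))*(-1/930) = (√19*(-1/37)*(-39))*(-1/930) = (39*√19/37)*(-1/930) = -13*√19/11470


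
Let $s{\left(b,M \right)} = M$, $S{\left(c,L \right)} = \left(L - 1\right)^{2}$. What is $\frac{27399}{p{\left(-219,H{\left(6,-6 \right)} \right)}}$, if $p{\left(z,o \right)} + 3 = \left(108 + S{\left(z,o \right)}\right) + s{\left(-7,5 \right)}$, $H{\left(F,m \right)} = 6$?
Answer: $\frac{9133}{45} \approx 202.96$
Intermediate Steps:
$S{\left(c,L \right)} = \left(-1 + L\right)^{2}$
$p{\left(z,o \right)} = 110 + \left(-1 + o\right)^{2}$ ($p{\left(z,o \right)} = -3 + \left(\left(108 + \left(-1 + o\right)^{2}\right) + 5\right) = -3 + \left(113 + \left(-1 + o\right)^{2}\right) = 110 + \left(-1 + o\right)^{2}$)
$\frac{27399}{p{\left(-219,H{\left(6,-6 \right)} \right)}} = \frac{27399}{110 + \left(-1 + 6\right)^{2}} = \frac{27399}{110 + 5^{2}} = \frac{27399}{110 + 25} = \frac{27399}{135} = 27399 \cdot \frac{1}{135} = \frac{9133}{45}$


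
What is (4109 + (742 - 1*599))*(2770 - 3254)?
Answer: -2057968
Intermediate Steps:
(4109 + (742 - 1*599))*(2770 - 3254) = (4109 + (742 - 599))*(-484) = (4109 + 143)*(-484) = 4252*(-484) = -2057968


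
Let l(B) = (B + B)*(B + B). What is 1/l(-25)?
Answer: 1/2500 ≈ 0.00040000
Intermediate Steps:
l(B) = 4*B² (l(B) = (2*B)*(2*B) = 4*B²)
1/l(-25) = 1/(4*(-25)²) = 1/(4*625) = 1/2500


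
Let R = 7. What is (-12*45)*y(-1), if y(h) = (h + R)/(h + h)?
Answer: 1620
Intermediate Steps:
y(h) = (7 + h)/(2*h) (y(h) = (h + 7)/(h + h) = (7 + h)/((2*h)) = (7 + h)*(1/(2*h)) = (7 + h)/(2*h))
(-12*45)*y(-1) = (-12*45)*((1/2)*(7 - 1)/(-1)) = -270*(-1)*6 = -540*(-3) = 1620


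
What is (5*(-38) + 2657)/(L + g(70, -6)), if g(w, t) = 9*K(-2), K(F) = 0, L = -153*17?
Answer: -2467/2601 ≈ -0.94848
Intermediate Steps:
L = -2601
g(w, t) = 0 (g(w, t) = 9*0 = 0)
(5*(-38) + 2657)/(L + g(70, -6)) = (5*(-38) + 2657)/(-2601 + 0) = (-190 + 2657)/(-2601) = 2467*(-1/2601) = -2467/2601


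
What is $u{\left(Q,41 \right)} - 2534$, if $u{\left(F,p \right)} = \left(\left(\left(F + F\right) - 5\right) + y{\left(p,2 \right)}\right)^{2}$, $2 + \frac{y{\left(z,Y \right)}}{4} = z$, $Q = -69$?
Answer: $-2365$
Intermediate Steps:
$y{\left(z,Y \right)} = -8 + 4 z$
$u{\left(F,p \right)} = \left(-13 + 2 F + 4 p\right)^{2}$ ($u{\left(F,p \right)} = \left(\left(\left(F + F\right) - 5\right) + \left(-8 + 4 p\right)\right)^{2} = \left(\left(2 F - 5\right) + \left(-8 + 4 p\right)\right)^{2} = \left(\left(-5 + 2 F\right) + \left(-8 + 4 p\right)\right)^{2} = \left(-13 + 2 F + 4 p\right)^{2}$)
$u{\left(Q,41 \right)} - 2534 = \left(-13 + 2 \left(-69\right) + 4 \cdot 41\right)^{2} - 2534 = \left(-13 - 138 + 164\right)^{2} - 2534 = 13^{2} - 2534 = 169 - 2534 = -2365$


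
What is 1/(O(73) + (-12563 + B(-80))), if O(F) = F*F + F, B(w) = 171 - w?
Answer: -1/6910 ≈ -0.00014472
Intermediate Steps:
O(F) = F + F**2 (O(F) = F**2 + F = F + F**2)
1/(O(73) + (-12563 + B(-80))) = 1/(73*(1 + 73) + (-12563 + (171 - 1*(-80)))) = 1/(73*74 + (-12563 + (171 + 80))) = 1/(5402 + (-12563 + 251)) = 1/(5402 - 12312) = 1/(-6910) = -1/6910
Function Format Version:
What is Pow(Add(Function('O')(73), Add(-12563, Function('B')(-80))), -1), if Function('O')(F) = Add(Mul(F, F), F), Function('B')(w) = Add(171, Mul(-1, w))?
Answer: Rational(-1, 6910) ≈ -0.00014472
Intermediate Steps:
Function('O')(F) = Add(F, Pow(F, 2)) (Function('O')(F) = Add(Pow(F, 2), F) = Add(F, Pow(F, 2)))
Pow(Add(Function('O')(73), Add(-12563, Function('B')(-80))), -1) = Pow(Add(Mul(73, Add(1, 73)), Add(-12563, Add(171, Mul(-1, -80)))), -1) = Pow(Add(Mul(73, 74), Add(-12563, Add(171, 80))), -1) = Pow(Add(5402, Add(-12563, 251)), -1) = Pow(Add(5402, -12312), -1) = Pow(-6910, -1) = Rational(-1, 6910)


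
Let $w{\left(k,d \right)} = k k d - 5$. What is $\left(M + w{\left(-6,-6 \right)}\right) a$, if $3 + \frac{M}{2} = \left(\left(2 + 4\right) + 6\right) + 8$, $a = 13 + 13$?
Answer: $-4862$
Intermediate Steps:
$w{\left(k,d \right)} = -5 + d k^{2}$ ($w{\left(k,d \right)} = k^{2} d - 5 = d k^{2} - 5 = -5 + d k^{2}$)
$a = 26$
$M = 34$ ($M = -6 + 2 \left(\left(\left(2 + 4\right) + 6\right) + 8\right) = -6 + 2 \left(\left(6 + 6\right) + 8\right) = -6 + 2 \left(12 + 8\right) = -6 + 2 \cdot 20 = -6 + 40 = 34$)
$\left(M + w{\left(-6,-6 \right)}\right) a = \left(34 - \left(5 + 6 \left(-6\right)^{2}\right)\right) 26 = \left(34 - 221\right) 26 = \left(-187\right) 26 = -4862$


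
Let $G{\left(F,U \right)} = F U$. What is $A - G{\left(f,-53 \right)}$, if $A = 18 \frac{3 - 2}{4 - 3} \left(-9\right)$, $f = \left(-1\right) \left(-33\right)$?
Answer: $1587$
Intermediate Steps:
$f = 33$
$A = -162$ ($A = 18 \cdot 1 \cdot 1^{-1} \left(-9\right) = 18 \cdot 1 \cdot 1 \left(-9\right) = 18 \cdot 1 \left(-9\right) = 18 \left(-9\right) = -162$)
$A - G{\left(f,-53 \right)} = -162 - 33 \left(-53\right) = -162 - -1749 = -162 + 1749 = 1587$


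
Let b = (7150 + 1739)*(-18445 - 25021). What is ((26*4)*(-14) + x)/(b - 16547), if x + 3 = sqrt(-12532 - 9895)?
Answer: 1459/386385821 - I*sqrt(22427)/386385821 ≈ 3.776e-6 - 3.8758e-7*I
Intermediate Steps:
b = -386369274 (b = 8889*(-43466) = -386369274)
x = -3 + I*sqrt(22427) (x = -3 + sqrt(-12532 - 9895) = -3 + sqrt(-22427) = -3 + I*sqrt(22427) ≈ -3.0 + 149.76*I)
((26*4)*(-14) + x)/(b - 16547) = ((26*4)*(-14) + (-3 + I*sqrt(22427)))/(-386369274 - 16547) = (104*(-14) + (-3 + I*sqrt(22427)))/(-386385821) = (-1456 + (-3 + I*sqrt(22427)))*(-1/386385821) = (-1459 + I*sqrt(22427))*(-1/386385821) = 1459/386385821 - I*sqrt(22427)/386385821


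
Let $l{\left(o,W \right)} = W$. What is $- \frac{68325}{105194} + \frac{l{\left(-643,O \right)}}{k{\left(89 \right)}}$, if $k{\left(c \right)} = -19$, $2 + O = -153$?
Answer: $\frac{15006895}{1998686} \approx 7.5084$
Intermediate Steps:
$O = -155$ ($O = -2 - 153 = -155$)
$- \frac{68325}{105194} + \frac{l{\left(-643,O \right)}}{k{\left(89 \right)}} = - \frac{68325}{105194} - \frac{155}{-19} = \left(-68325\right) \frac{1}{105194} - - \frac{155}{19} = - \frac{68325}{105194} + \frac{155}{19} = \frac{15006895}{1998686}$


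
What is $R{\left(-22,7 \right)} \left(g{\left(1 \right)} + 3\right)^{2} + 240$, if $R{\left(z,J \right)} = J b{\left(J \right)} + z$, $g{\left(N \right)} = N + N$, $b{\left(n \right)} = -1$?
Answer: $-485$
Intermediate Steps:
$g{\left(N \right)} = 2 N$
$R{\left(z,J \right)} = z - J$ ($R{\left(z,J \right)} = J \left(-1\right) + z = - J + z = z - J$)
$R{\left(-22,7 \right)} \left(g{\left(1 \right)} + 3\right)^{2} + 240 = \left(-22 - 7\right) \left(2 \cdot 1 + 3\right)^{2} + 240 = \left(-22 - 7\right) \left(2 + 3\right)^{2} + 240 = - 29 \cdot 5^{2} + 240 = \left(-29\right) 25 + 240 = -725 + 240 = -485$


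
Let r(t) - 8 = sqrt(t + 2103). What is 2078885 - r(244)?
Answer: 2078877 - sqrt(2347) ≈ 2.0788e+6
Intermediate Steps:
r(t) = 8 + sqrt(2103 + t) (r(t) = 8 + sqrt(t + 2103) = 8 + sqrt(2103 + t))
2078885 - r(244) = 2078885 - (8 + sqrt(2103 + 244)) = 2078885 - (8 + sqrt(2347)) = 2078885 + (-8 - sqrt(2347)) = 2078877 - sqrt(2347)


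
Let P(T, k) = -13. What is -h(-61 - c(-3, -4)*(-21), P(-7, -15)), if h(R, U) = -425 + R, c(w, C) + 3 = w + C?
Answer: 696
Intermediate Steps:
c(w, C) = -3 + C + w (c(w, C) = -3 + (w + C) = -3 + (C + w) = -3 + C + w)
-h(-61 - c(-3, -4)*(-21), P(-7, -15)) = -(-425 + (-61 - (-3 - 4 - 3)*(-21))) = -(-425 + (-61 - (-10)*(-21))) = -(-425 + (-61 - 1*210)) = -(-425 + (-61 - 210)) = -(-425 - 271) = -1*(-696) = 696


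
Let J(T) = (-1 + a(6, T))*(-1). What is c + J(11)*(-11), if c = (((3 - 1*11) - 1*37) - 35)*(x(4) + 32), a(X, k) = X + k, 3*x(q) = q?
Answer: -7472/3 ≈ -2490.7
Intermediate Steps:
x(q) = q/3
J(T) = -5 - T (J(T) = (-1 + (6 + T))*(-1) = (5 + T)*(-1) = -5 - T)
c = -8000/3 (c = (((3 - 1*11) - 1*37) - 35)*((1/3)*4 + 32) = (((3 - 11) - 37) - 35)*(4/3 + 32) = ((-8 - 37) - 35)*(100/3) = (-45 - 35)*(100/3) = -80*100/3 = -8000/3 ≈ -2666.7)
c + J(11)*(-11) = -8000/3 + (-5 - 1*11)*(-11) = -8000/3 + (-5 - 11)*(-11) = -8000/3 - 16*(-11) = -8000/3 + 176 = -7472/3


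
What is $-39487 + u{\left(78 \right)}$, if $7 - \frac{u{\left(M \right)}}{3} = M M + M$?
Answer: $-57952$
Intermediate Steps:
$u{\left(M \right)} = 21 - 3 M - 3 M^{2}$ ($u{\left(M \right)} = 21 - 3 \left(M M + M\right) = 21 - 3 \left(M^{2} + M\right) = 21 - 3 \left(M + M^{2}\right) = 21 - \left(3 M + 3 M^{2}\right) = 21 - 3 M - 3 M^{2}$)
$-39487 + u{\left(78 \right)} = -39487 - \left(213 + 18252\right) = -39487 - 18465 = -57952$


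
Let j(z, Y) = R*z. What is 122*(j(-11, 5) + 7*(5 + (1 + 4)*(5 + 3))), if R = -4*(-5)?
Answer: 11590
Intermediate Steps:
R = 20
j(z, Y) = 20*z
122*(j(-11, 5) + 7*(5 + (1 + 4)*(5 + 3))) = 122*(20*(-11) + 7*(5 + (1 + 4)*(5 + 3))) = 122*(-220 + 7*(5 + 5*8)) = 122*(-220 + 7*(5 + 40)) = 122*(-220 + 7*45) = 122*(-220 + 315) = 122*95 = 11590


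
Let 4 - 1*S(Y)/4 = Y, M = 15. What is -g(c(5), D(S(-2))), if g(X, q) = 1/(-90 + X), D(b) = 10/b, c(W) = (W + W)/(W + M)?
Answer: 2/179 ≈ 0.011173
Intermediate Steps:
S(Y) = 16 - 4*Y
c(W) = 2*W/(15 + W) (c(W) = (W + W)/(W + 15) = (2*W)/(15 + W) = 2*W/(15 + W))
-g(c(5), D(S(-2))) = -1/(-90 + 2*5/(15 + 5)) = -1/(-90 + 2*5/20) = -1/(-90 + 2*5*(1/20)) = -1/(-90 + ½) = -1/(-179/2) = -1*(-2/179) = 2/179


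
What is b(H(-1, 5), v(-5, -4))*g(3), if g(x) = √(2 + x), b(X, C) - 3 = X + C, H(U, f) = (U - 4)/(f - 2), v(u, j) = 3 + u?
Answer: -2*√5/3 ≈ -1.4907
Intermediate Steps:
H(U, f) = (-4 + U)/(-2 + f)
b(X, C) = 3 + C + X (b(X, C) = 3 + (X + C) = 3 + (C + X) = 3 + C + X)
b(H(-1, 5), v(-5, -4))*g(3) = (3 + (3 - 5) + (-4 - 1)/(-2 + 5))*√(2 + 3) = (3 - 2 - 5/3)*√5 = -2*√5/3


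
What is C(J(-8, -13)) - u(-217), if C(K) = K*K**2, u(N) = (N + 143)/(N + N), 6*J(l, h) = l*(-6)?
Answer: 111067/217 ≈ 511.83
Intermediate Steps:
J(l, h) = -l (J(l, h) = (l*(-6))/6 = (-6*l)/6 = -l)
u(N) = (143 + N)/(2*N) (u(N) = (143 + N)/((2*N)) = (143 + N)*(1/(2*N)) = (143 + N)/(2*N))
C(K) = K**3
C(J(-8, -13)) - u(-217) = (-1*(-8))**3 - (143 - 217)/(2*(-217)) = 8**3 - (-1)*(-74)/(2*217) = 512 - 1*37/217 = 512 - 37/217 = 111067/217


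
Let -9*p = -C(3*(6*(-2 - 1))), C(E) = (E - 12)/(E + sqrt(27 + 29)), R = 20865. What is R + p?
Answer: 1356234/65 + sqrt(14)/195 ≈ 20865.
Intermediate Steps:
C(E) = (-12 + E)/(E + 2*sqrt(14)) (C(E) = (-12 + E)/(E + sqrt(56)) = (-12 + E)/(E + 2*sqrt(14)))
p = -22/(3*(-54 + 2*sqrt(14))) (p = -(-1)*(-12 + 3*(6*(-2 - 1)))/(3*(6*(-2 - 1)) + 2*sqrt(14))/9 = -(-1)*(-12 + 3*(6*(-3)))/(3*(6*(-3)) + 2*sqrt(14))/9 = -(-1)*(-12 + 3*(-18))/(3*(-18) + 2*sqrt(14))/9 = -(-1)*(-12 - 54)/(-54 + 2*sqrt(14))/9 = -(-1)*-66/(-54 + 2*sqrt(14))/9 = -(-1)*(-66/(-54 + 2*sqrt(14)))/9 = -22/(3*(-54 + 2*sqrt(14))) ≈ 0.15765)
R + p = 20865 + (9/65 + sqrt(14)/195) = 1356234/65 + sqrt(14)/195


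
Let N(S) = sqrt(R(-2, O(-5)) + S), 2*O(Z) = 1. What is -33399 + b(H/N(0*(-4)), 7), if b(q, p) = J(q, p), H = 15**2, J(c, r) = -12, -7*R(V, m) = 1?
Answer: -33411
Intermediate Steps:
O(Z) = 1/2 (O(Z) = (1/2)*1 = 1/2)
R(V, m) = -1/7 (R(V, m) = -1/7*1 = -1/7)
N(S) = sqrt(-1/7 + S)
H = 225
b(q, p) = -12
-33399 + b(H/N(0*(-4)), 7) = -33399 - 12 = -33411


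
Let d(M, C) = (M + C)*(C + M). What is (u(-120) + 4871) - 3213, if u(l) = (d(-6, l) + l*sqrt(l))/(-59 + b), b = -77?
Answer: 52403/34 + 30*I*sqrt(30)/17 ≈ 1541.3 + 9.6657*I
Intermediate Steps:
d(M, C) = (C + M)**2 (d(M, C) = (C + M)*(C + M) = (C + M)**2)
u(l) = -l**(3/2)/136 - (-6 + l)**2/136 (u(l) = ((l - 6)**2 + l*sqrt(l))/(-59 - 77) = ((-6 + l)**2 + l**(3/2))/(-136) = (l**(3/2) + (-6 + l)**2)*(-1/136) = -l**(3/2)/136 - (-6 + l)**2/136)
(u(-120) + 4871) - 3213 = ((-(-30)*I*sqrt(30)/17 - (-6 - 120)**2/136) + 4871) - 3213 = ((-(-30)*I*sqrt(30)/17 - 1/136*(-126)**2) + 4871) - 3213 = ((30*I*sqrt(30)/17 - 1/136*15876) + 4871) - 3213 = ((30*I*sqrt(30)/17 - 3969/34) + 4871) - 3213 = ((-3969/34 + 30*I*sqrt(30)/17) + 4871) - 3213 = (161645/34 + 30*I*sqrt(30)/17) - 3213 = 52403/34 + 30*I*sqrt(30)/17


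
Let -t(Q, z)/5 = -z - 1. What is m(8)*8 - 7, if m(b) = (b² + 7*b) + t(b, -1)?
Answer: 953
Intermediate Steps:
t(Q, z) = 5 + 5*z (t(Q, z) = -5*(-z - 1) = -5*(-1 - z) = 5 + 5*z)
m(b) = b² + 7*b (m(b) = (b² + 7*b) + (5 + 5*(-1)) = (b² + 7*b) + (5 - 5) = (b² + 7*b) + 0 = b² + 7*b)
m(8)*8 - 7 = (8*(7 + 8))*8 - 7 = (8*15)*8 - 7 = 120*8 - 7 = 960 - 7 = 953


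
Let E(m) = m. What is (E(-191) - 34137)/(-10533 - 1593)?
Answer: 17164/6063 ≈ 2.8309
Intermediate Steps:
(E(-191) - 34137)/(-10533 - 1593) = (-191 - 34137)/(-10533 - 1593) = -34328/(-12126) = -34328*(-1/12126) = 17164/6063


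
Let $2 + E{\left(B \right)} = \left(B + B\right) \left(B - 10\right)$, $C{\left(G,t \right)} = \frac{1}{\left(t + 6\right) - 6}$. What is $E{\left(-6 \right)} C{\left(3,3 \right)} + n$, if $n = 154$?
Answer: $\frac{652}{3} \approx 217.33$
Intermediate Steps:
$C{\left(G,t \right)} = \frac{1}{t}$ ($C{\left(G,t \right)} = \frac{1}{\left(6 + t\right) - 6} = \frac{1}{t}$)
$E{\left(B \right)} = -2 + 2 B \left(-10 + B\right)$ ($E{\left(B \right)} = -2 + \left(B + B\right) \left(B - 10\right) = -2 + 2 B \left(-10 + B\right)$)
$E{\left(-6 \right)} C{\left(3,3 \right)} + n = \frac{-2 - -120 + 2 \left(-6\right)^{2}}{3} + 154 = \left(-2 + 120 + 2 \cdot 36\right) \frac{1}{3} + 154 = \left(-2 + 120 + 72\right) \frac{1}{3} + 154 = 190 \cdot \frac{1}{3} + 154 = \frac{190}{3} + 154 = \frac{652}{3}$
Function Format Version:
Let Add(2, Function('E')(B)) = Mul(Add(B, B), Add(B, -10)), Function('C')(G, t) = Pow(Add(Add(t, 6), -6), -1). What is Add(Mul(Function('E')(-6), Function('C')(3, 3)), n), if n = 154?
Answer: Rational(652, 3) ≈ 217.33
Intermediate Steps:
Function('C')(G, t) = Pow(t, -1) (Function('C')(G, t) = Pow(Add(Add(6, t), -6), -1) = Pow(t, -1))
Function('E')(B) = Add(-2, Mul(2, B, Add(-10, B))) (Function('E')(B) = Add(-2, Mul(Add(B, B), Add(B, -10))) = Add(-2, Mul(Mul(2, B), Add(-10, B))) = Add(-2, Mul(2, B, Add(-10, B))))
Add(Mul(Function('E')(-6), Function('C')(3, 3)), n) = Add(Mul(Add(-2, Mul(-20, -6), Mul(2, Pow(-6, 2))), Pow(3, -1)), 154) = Add(Mul(Add(-2, 120, Mul(2, 36)), Rational(1, 3)), 154) = Add(Mul(Add(-2, 120, 72), Rational(1, 3)), 154) = Add(Mul(190, Rational(1, 3)), 154) = Add(Rational(190, 3), 154) = Rational(652, 3)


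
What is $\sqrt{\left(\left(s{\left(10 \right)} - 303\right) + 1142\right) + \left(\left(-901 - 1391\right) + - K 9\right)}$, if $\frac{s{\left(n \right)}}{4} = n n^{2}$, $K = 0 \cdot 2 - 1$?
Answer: $6 \sqrt{71} \approx 50.557$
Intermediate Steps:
$K = -1$ ($K = 0 - 1 = -1$)
$s{\left(n \right)} = 4 n^{3}$ ($s{\left(n \right)} = 4 n n^{2} = 4 n^{3}$)
$\sqrt{\left(\left(s{\left(10 \right)} - 303\right) + 1142\right) + \left(\left(-901 - 1391\right) + - K 9\right)} = \sqrt{\left(\left(4 \cdot 10^{3} - 303\right) + 1142\right) + \left(\left(-901 - 1391\right) + \left(-1\right) \left(-1\right) 9\right)} = \sqrt{\left(\left(4 \cdot 1000 - 303\right) + 1142\right) + \left(-2292 + 1 \cdot 9\right)} = \sqrt{\left(\left(4000 - 303\right) + 1142\right) + \left(-2292 + 9\right)} = \sqrt{\left(3697 + 1142\right) - 2283} = \sqrt{4839 - 2283} = \sqrt{2556} = 6 \sqrt{71}$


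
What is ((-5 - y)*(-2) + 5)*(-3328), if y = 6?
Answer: -89856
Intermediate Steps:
((-5 - y)*(-2) + 5)*(-3328) = ((-5 - 1*6)*(-2) + 5)*(-3328) = ((-5 - 6)*(-2) + 5)*(-3328) = (-11*(-2) + 5)*(-3328) = (22 + 5)*(-3328) = 27*(-3328) = -89856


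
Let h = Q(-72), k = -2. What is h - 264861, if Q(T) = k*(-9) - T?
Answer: -264771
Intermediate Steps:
Q(T) = 18 - T (Q(T) = -2*(-9) - T = 18 - T)
h = 90 (h = 18 - 1*(-72) = 18 + 72 = 90)
h - 264861 = 90 - 264861 = -264771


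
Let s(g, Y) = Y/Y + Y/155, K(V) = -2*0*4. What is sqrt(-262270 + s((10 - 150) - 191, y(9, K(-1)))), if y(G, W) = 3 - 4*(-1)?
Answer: 2*I*sqrt(1575252910)/155 ≈ 512.12*I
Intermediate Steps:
K(V) = 0 (K(V) = 0*4 = 0)
y(G, W) = 7 (y(G, W) = 3 + 4 = 7)
s(g, Y) = 1 + Y/155 (s(g, Y) = 1 + Y*(1/155) = 1 + Y/155)
sqrt(-262270 + s((10 - 150) - 191, y(9, K(-1)))) = sqrt(-262270 + (1 + (1/155)*7)) = sqrt(-262270 + (1 + 7/155)) = sqrt(-262270 + 162/155) = sqrt(-40651688/155) = 2*I*sqrt(1575252910)/155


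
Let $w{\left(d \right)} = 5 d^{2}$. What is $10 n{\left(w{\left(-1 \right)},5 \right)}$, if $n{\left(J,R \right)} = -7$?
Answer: $-70$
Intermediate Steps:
$10 n{\left(w{\left(-1 \right)},5 \right)} = 10 \left(-7\right) = -70$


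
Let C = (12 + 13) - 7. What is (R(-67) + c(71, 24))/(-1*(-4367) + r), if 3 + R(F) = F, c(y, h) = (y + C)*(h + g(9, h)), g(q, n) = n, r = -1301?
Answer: 2101/1533 ≈ 1.3705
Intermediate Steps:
C = 18 (C = 25 - 7 = 18)
c(y, h) = 2*h*(18 + y) (c(y, h) = (y + 18)*(h + h) = (18 + y)*(2*h) = 2*h*(18 + y))
R(F) = -3 + F
(R(-67) + c(71, 24))/(-1*(-4367) + r) = ((-3 - 67) + 2*24*(18 + 71))/(-1*(-4367) - 1301) = (-70 + 2*24*89)/(4367 - 1301) = (-70 + 4272)/3066 = 4202*(1/3066) = 2101/1533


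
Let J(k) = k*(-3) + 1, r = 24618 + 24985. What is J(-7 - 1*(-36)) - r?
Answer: -49689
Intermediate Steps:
r = 49603
J(k) = 1 - 3*k (J(k) = -3*k + 1 = 1 - 3*k)
J(-7 - 1*(-36)) - r = (1 - 3*(-7 - 1*(-36))) - 1*49603 = (1 - 3*(-7 + 36)) - 49603 = (1 - 3*29) - 49603 = (1 - 87) - 49603 = -86 - 49603 = -49689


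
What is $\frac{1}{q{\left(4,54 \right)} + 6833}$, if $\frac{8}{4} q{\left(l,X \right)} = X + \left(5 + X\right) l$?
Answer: $\frac{1}{6978} \approx 0.00014331$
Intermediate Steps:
$q{\left(l,X \right)} = \frac{X}{2} + \frac{l \left(5 + X\right)}{2}$ ($q{\left(l,X \right)} = \frac{X + \left(5 + X\right) l}{2} = \frac{X + l \left(5 + X\right)}{2} = \frac{X}{2} + \frac{l \left(5 + X\right)}{2}$)
$\frac{1}{q{\left(4,54 \right)} + 6833} = \frac{1}{\left(\frac{1}{2} \cdot 54 + \frac{5}{2} \cdot 4 + \frac{1}{2} \cdot 54 \cdot 4\right) + 6833} = \frac{1}{\left(27 + 10 + 108\right) + 6833} = \frac{1}{145 + 6833} = \frac{1}{6978}$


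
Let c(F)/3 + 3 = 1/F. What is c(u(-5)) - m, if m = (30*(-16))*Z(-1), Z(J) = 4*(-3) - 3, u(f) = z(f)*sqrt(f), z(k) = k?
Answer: -7209 + 3*I*sqrt(5)/25 ≈ -7209.0 + 0.26833*I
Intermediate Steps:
u(f) = f**(3/2) (u(f) = f*sqrt(f) = f**(3/2))
c(F) = -9 + 3/F
Z(J) = -15 (Z(J) = -12 - 3 = -15)
m = 7200 (m = (30*(-16))*(-15) = -480*(-15) = 7200)
c(u(-5)) - m = (-9 + 3/((-5)**(3/2))) - 1*7200 = (-9 + 3/((-5*I*sqrt(5)))) - 7200 = (-9 + 3*(I*sqrt(5)/25)) - 7200 = (-9 + 3*I*sqrt(5)/25) - 7200 = -7209 + 3*I*sqrt(5)/25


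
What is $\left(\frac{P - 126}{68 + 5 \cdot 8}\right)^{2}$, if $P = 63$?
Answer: $\frac{49}{144} \approx 0.34028$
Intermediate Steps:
$\left(\frac{P - 126}{68 + 5 \cdot 8}\right)^{2} = \left(\frac{63 - 126}{68 + 5 \cdot 8}\right)^{2} = \left(- \frac{63}{68 + 40}\right)^{2} = \left(- \frac{63}{108}\right)^{2} = \left(\left(-63\right) \frac{1}{108}\right)^{2} = \left(- \frac{7}{12}\right)^{2} = \frac{49}{144}$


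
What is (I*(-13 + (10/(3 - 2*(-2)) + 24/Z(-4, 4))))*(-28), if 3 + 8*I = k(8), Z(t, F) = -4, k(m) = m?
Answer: 615/2 ≈ 307.50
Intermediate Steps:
I = 5/8 (I = -3/8 + (1/8)*8 = -3/8 + 1 = 5/8 ≈ 0.62500)
(I*(-13 + (10/(3 - 2*(-2)) + 24/Z(-4, 4))))*(-28) = (5*(-13 + (10/(3 - 2*(-2)) + 24/(-4)))/8)*(-28) = (5*(-13 + (10/(3 + 4) + 24*(-1/4)))/8)*(-28) = (5*(-13 + (10/7 - 6))/8)*(-28) = (5*(-13 - 32/7)/8)*(-28) = ((5/8)*(-123/7))*(-28) = -615/56*(-28) = 615/2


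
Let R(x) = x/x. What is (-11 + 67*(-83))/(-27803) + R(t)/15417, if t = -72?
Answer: 85931327/428638851 ≈ 0.20047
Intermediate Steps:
R(x) = 1
(-11 + 67*(-83))/(-27803) + R(t)/15417 = (-11 + 67*(-83))/(-27803) + 1/15417 = (-11 - 5561)*(-1/27803) + 1*(1/15417) = -5572*(-1/27803) + 1/15417 = 5572/27803 + 1/15417 = 85931327/428638851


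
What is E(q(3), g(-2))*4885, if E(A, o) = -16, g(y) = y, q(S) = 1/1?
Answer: -78160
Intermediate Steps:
q(S) = 1
E(q(3), g(-2))*4885 = -16*4885 = -78160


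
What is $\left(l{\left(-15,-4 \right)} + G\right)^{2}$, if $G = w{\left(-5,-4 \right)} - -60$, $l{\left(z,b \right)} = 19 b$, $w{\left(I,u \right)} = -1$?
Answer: $289$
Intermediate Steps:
$G = 59$ ($G = -1 - -60 = -1 + 60 = 59$)
$\left(l{\left(-15,-4 \right)} + G\right)^{2} = \left(19 \left(-4\right) + 59\right)^{2} = \left(-76 + 59\right)^{2} = \left(-17\right)^{2} = 289$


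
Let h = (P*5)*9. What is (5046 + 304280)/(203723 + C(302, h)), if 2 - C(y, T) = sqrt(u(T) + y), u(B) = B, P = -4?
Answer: 63017439350/41503875503 + 309326*sqrt(122)/41503875503 ≈ 1.5184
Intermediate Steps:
h = -180 (h = -4*5*9 = -20*9 = -180)
C(y, T) = 2 - sqrt(T + y)
(5046 + 304280)/(203723 + C(302, h)) = (5046 + 304280)/(203723 + (2 - sqrt(-180 + 302))) = 309326/(203723 + (2 - sqrt(122))) = 309326/(203725 - sqrt(122))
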